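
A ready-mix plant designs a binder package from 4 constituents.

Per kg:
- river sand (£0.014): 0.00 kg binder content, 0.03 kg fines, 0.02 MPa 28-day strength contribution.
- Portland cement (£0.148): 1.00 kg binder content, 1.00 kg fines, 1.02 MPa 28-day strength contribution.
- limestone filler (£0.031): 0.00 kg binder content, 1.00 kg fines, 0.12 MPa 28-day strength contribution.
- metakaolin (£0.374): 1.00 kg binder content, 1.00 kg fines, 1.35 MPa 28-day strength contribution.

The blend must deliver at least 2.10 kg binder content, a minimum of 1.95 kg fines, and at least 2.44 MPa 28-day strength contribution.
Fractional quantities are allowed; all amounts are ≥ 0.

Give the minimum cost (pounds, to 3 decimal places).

Set it up as a linear program. Let x1 = kg of river sand, x2 = kg of Portland cement, x3 = kg of limestone filler, x4 = kg of metakaolin.
Minimise 0.014x1 + 0.148x2 + 0.031x3 + 0.374x4 with:
  1x2 + 1x4 ≥ 2.1   (binder content)
  0.03x1 + 1x2 + 1x3 + 1x4 ≥ 1.95   (fines)
  0.02x1 + 1.02x2 + 0.12x3 + 1.35x4 ≥ 2.44   (28-day strength contribution)
  x1, x2, x3, x4 ≥ 0.
The minimum-cost mix takes nothing from river sand, limestone filler, metakaolin — only Portland cement. The 28-day strength contribution requirement is met with equality.
Optimal quantities: Portland cement = 2.392 kg.
Cost = 0.148·2.392 = 0.35402.

£0.354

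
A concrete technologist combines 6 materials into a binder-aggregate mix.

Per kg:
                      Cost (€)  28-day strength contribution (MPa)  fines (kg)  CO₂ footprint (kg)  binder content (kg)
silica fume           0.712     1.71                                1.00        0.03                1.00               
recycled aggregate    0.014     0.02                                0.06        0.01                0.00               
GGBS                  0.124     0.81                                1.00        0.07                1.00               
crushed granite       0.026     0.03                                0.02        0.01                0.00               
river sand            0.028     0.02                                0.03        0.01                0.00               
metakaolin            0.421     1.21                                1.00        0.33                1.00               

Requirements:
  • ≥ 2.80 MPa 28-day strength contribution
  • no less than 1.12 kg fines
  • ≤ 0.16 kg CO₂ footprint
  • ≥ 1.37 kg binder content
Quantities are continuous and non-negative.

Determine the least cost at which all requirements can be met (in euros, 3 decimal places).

Let x1 = kg of silica fume, x2 = kg of recycled aggregate, x3 = kg of GGBS, x4 = kg of crushed granite, x5 = kg of river sand, x6 = kg of metakaolin.
Minimise 0.712x1 + 0.014x2 + 0.124x3 + 0.026x4 + 0.028x5 + 0.421x6 s.t.:
  1.71x1 + 0.02x2 + 0.81x3 + 0.03x4 + 0.02x5 + 1.21x6 ≥ 2.8   (28-day strength contribution)
  1x1 + 0.06x2 + 1x3 + 0.02x4 + 0.03x5 + 1x6 ≥ 1.12   (fines)
  0.03x1 + 0.01x2 + 0.07x3 + 0.01x4 + 0.01x5 + 0.33x6 ≤ 0.16   (CO₂ footprint)
  1x1 + 1x3 + 1x6 ≥ 1.37   (binder content)
  x1, x2, x3, x4, x5, x6 ≥ 0.
The minimum-cost mix takes nothing from recycled aggregate, crushed granite, river sand, metakaolin — only silica fume, GGBS. The 28-day strength contribution and CO₂ footprint requirements are met with equality.
Solving gives x1 = 0.696, x3 = 1.987.
Hence cost = 0.712·0.696 + 0.124·1.987 = €0.74194.

€0.742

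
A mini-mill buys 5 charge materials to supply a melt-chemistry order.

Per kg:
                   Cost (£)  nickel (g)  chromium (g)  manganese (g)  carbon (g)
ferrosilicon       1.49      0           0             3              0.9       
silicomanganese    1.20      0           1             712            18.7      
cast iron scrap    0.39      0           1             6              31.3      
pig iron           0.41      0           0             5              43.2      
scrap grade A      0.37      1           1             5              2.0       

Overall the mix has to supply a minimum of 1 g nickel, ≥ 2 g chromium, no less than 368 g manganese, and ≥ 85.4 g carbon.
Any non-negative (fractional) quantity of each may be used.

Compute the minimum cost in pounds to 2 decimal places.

£1.72

Let x1 = kg of ferrosilicon, x2 = kg of silicomanganese, x3 = kg of cast iron scrap, x4 = kg of pig iron, x5 = kg of scrap grade A.
min 1.49x1 + 1.2x2 + 0.39x3 + 0.41x4 + 0.37x5 s.t.:
  1x5 ≥ 1   (nickel)
  1x2 + 1x3 + 1x5 ≥ 2   (chromium)
  3x1 + 712x2 + 6x3 + 5x4 + 5x5 ≥ 368   (manganese)
  0.9x1 + 18.7x2 + 31.3x3 + 43.2x4 + 2x5 ≥ 85.4   (carbon)
  x1, x2, x3, x4, x5 ≥ 0.
At the optimum only silicomanganese, cast iron scrap, pig iron, scrap grade A are positive (ferrosilicon = 0). Binding constraints: nickel, chromium, manganese, carbon.
Solving gives x2 = 0.4961, x3 = 0.5039, x4 = 1.351, x5 = 1.
Total cost: 1.2·0.4961 + 0.39·0.5039 + 0.41·1.351 + 0.37·1 = 1.7158.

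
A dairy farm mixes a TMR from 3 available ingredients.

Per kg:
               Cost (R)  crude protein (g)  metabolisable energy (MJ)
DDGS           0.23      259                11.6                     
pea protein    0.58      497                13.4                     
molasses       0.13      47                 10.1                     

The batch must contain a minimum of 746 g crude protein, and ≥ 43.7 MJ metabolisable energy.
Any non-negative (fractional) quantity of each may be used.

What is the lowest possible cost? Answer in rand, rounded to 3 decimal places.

Let x1 = kg of DDGS, x2 = kg of pea protein, x3 = kg of molasses.
Minimize 0.23x1 + 0.58x2 + 0.13x3 subject to:
  259x1 + 497x2 + 47x3 ≥ 746   (crude protein)
  11.6x1 + 13.4x2 + 10.1x3 ≥ 43.7   (metabolisable energy)
  x1, x2, x3 ≥ 0.
At the optimum only DDGS, molasses are positive (pea protein = 0). Binding constraints: crude protein and metabolisable energy.
Solving gives x1 = 2.647, x3 = 1.287.
Cost = 0.23·2.647 + 0.13·1.287 = 0.77612.

R0.776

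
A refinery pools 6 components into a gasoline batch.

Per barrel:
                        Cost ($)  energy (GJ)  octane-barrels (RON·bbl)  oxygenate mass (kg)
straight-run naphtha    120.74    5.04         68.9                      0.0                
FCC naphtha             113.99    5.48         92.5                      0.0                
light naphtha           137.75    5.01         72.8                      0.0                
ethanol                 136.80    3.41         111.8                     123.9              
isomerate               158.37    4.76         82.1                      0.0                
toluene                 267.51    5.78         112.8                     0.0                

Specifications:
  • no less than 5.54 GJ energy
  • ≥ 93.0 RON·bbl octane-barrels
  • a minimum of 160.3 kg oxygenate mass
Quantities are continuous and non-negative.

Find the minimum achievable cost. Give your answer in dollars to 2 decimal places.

This is a linear program. Let x1 = barrels of straight-run naphtha, x2 = barrels of FCC naphtha, x3 = barrels of light naphtha, x4 = barrels of ethanol, x5 = barrels of isomerate, x6 = barrels of toluene.
Minimize 120.74x1 + 113.99x2 + 137.75x3 + 136.8x4 + 158.37x5 + 267.51x6 subject to:
  5.04x1 + 5.48x2 + 5.01x3 + 3.41x4 + 4.76x5 + 5.78x6 ≥ 5.54   (energy)
  68.9x1 + 92.5x2 + 72.8x3 + 111.8x4 + 82.1x5 + 112.8x6 ≥ 93   (octane-barrels)
  123.9x4 ≥ 160.3   (oxygenate mass)
  x1, x2, x3, x4, x5, x6 ≥ 0.
At the optimum only FCC naphtha, ethanol are positive (straight-run naphtha, light naphtha, isomerate, toluene = 0). There the energy and oxygenate mass constraints are tight.
Optimal quantities: FCC naphtha = 0.20587 barrels, ethanol = 1.2938 barrels.
Hence cost = 113.99·0.20587 + 136.8·1.2938 = $200.4590.

$200.46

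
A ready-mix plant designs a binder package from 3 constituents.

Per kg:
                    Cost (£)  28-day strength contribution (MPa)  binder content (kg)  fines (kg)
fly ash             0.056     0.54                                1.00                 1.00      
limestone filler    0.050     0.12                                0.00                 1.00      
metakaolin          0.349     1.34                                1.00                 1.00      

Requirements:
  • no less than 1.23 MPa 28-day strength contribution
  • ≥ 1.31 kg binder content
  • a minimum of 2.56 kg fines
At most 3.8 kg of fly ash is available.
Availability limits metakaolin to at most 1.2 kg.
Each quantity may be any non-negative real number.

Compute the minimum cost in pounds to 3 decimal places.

£0.141

Set it up as a linear program. Let x1 = kg of fly ash, x2 = kg of limestone filler, x3 = kg of metakaolin.
Minimise 0.056x1 + 0.05x2 + 0.349x3 subject to:
  0.54x1 + 0.12x2 + 1.34x3 ≥ 1.23   (28-day strength contribution)
  1x1 + 1x3 ≥ 1.31   (binder content)
  1x1 + 1x2 + 1x3 ≥ 2.56   (fines)
  x1 ≤ 3.8
  x3 ≤ 1.2
  x1, x2, x3 ≥ 0.
The cheapest feasible vertex uses only fly ash, limestone filler; metakaolin is not used. Binding constraints: 28-day strength contribution and fines.
Optimal quantities: fly ash = 2.197 kg, limestone filler = 0.3629 kg.
Cost = 0.056·2.197 + 0.05·0.3629 = 0.14118.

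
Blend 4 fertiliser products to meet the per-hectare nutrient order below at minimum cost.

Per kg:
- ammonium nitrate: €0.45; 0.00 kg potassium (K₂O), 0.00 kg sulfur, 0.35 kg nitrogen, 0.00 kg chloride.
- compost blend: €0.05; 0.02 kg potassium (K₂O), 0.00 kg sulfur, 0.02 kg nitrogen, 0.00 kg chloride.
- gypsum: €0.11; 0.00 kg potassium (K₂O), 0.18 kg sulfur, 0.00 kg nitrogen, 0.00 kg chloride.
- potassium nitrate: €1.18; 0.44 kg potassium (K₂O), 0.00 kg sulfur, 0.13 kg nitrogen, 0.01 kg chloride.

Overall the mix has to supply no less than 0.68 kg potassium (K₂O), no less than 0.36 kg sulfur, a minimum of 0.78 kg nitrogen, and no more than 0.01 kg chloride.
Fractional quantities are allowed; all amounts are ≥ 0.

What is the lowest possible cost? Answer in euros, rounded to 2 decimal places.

€2.05

Let x1 = kg of ammonium nitrate, x2 = kg of compost blend, x3 = kg of gypsum, x4 = kg of potassium nitrate.
min 0.45x1 + 0.05x2 + 0.11x3 + 1.18x4 with:
  0.02x2 + 0.44x4 ≥ 0.68   (potassium (K₂O))
  0.18x3 ≥ 0.36   (sulfur)
  0.35x1 + 0.02x2 + 0.13x4 ≥ 0.78   (nitrogen)
  0.01x4 ≤ 0.01   (chloride)
  x1, x2, x3, x4 ≥ 0.
The optimal basis is {ammonium nitrate, compost blend, gypsum}; potassium nitrate drops out. There the potassium (K₂O), sulfur, nitrogen constraints are tight.
So ammonium nitrate = 0.2857 kg, compost blend = 34 kg, gypsum = 2 kg.
Objective = 0.45·0.2857 + 0.05·34 + 0.11·2 = 2.0486.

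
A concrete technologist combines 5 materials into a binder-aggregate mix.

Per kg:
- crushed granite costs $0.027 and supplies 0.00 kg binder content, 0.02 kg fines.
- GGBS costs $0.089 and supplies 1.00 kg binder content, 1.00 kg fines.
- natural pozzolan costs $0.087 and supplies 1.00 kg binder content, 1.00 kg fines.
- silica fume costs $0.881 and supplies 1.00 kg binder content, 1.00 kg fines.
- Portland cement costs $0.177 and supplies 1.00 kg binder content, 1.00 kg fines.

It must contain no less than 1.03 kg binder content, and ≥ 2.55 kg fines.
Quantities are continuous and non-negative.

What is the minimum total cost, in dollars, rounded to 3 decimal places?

$0.222

Let x1 = kg of crushed granite, x2 = kg of GGBS, x3 = kg of natural pozzolan, x4 = kg of silica fume, x5 = kg of Portland cement.
min 0.027x1 + 0.089x2 + 0.087x3 + 0.881x4 + 0.177x5 subject to:
  1x2 + 1x3 + 1x4 + 1x5 ≥ 1.03   (binder content)
  0.02x1 + 1x2 + 1x3 + 1x4 + 1x5 ≥ 2.55   (fines)
  x1, x2, x3, x4, x5 ≥ 0.
The cheapest feasible vertex uses only natural pozzolan; crushed granite, GGBS, silica fume, Portland cement are not used. Binding constraint: fines.
Optimal quantities: natural pozzolan = 2.55 kg.
Total cost: 0.087·2.55 = 0.22185.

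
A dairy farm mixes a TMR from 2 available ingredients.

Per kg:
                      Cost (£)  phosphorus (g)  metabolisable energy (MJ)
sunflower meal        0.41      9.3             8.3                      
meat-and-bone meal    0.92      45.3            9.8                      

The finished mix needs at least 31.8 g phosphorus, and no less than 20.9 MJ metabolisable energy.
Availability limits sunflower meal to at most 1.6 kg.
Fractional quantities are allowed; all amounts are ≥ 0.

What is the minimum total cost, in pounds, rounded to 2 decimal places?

Let x1 = kg of sunflower meal, x2 = kg of meat-and-bone meal.
Minimize 0.41x1 + 0.92x2 with:
  9.3x1 + 45.3x2 ≥ 31.8   (phosphorus)
  8.3x1 + 9.8x2 ≥ 20.9   (metabolisable energy)
  x1 ≤ 1.6
  x1, x2 ≥ 0.
Both inputs are positive at the optimum. The metabolisable energy and the sunflower meal cap requirements are met with equality.
Optimal quantities: sunflower meal = 1.6 kg, meat-and-bone meal = 0.7776 kg.
Hence cost = 0.41·1.6 + 0.92·0.7776 = £1.3714.

£1.37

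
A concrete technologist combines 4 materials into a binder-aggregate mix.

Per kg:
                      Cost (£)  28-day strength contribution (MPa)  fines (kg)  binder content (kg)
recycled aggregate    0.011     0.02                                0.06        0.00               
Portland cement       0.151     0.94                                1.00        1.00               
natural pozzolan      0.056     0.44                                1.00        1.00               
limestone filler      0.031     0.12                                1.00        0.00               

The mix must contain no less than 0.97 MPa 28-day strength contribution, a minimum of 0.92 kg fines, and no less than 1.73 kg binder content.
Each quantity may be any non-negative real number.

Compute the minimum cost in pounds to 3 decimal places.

£0.123

Let x1 = kg of recycled aggregate, x2 = kg of Portland cement, x3 = kg of natural pozzolan, x4 = kg of limestone filler.
Minimize 0.011x1 + 0.151x2 + 0.056x3 + 0.031x4 subject to:
  0.02x1 + 0.94x2 + 0.44x3 + 0.12x4 ≥ 0.97   (28-day strength contribution)
  0.06x1 + 1x2 + 1x3 + 1x4 ≥ 0.92   (fines)
  1x2 + 1x3 ≥ 1.73   (binder content)
  x1, x2, x3, x4 ≥ 0.
The minimum-cost mix takes nothing from recycled aggregate, Portland cement, limestone filler — only natural pozzolan. The 28-day strength contribution requirement is met with equality.
So natural pozzolan = 2.205 kg.
Total cost: 0.056·2.205 = 0.12348.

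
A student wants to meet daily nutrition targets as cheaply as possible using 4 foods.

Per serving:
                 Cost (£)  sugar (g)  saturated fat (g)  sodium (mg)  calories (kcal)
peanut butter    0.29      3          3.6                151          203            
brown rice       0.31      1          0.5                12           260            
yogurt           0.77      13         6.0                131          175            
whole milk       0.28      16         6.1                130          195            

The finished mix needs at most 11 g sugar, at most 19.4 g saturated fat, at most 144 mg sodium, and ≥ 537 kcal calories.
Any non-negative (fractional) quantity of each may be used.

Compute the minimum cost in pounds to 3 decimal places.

£0.640

Set it up as a linear program. Let x1 = servings of peanut butter, x2 = servings of brown rice, x3 = servings of yogurt, x4 = servings of whole milk.
Minimise 0.29x1 + 0.31x2 + 0.77x3 + 0.28x4 s.t.:
  3x1 + 1x2 + 13x3 + 16x4 ≤ 11   (sugar)
  3.6x1 + 0.5x2 + 6x3 + 6.1x4 ≤ 19.4   (saturated fat)
  151x1 + 12x2 + 131x3 + 130x4 ≤ 144   (sodium)
  203x1 + 260x2 + 175x3 + 195x4 ≥ 537   (calories)
  x1, x2, x3, x4 ≥ 0.
The optimal basis is {brown rice}; peanut butter, yogurt, whole milk drop out. There the calories constraint is tight.
That vertex is x2 = 2.065.
Objective = 0.31·2.065 = 0.64015.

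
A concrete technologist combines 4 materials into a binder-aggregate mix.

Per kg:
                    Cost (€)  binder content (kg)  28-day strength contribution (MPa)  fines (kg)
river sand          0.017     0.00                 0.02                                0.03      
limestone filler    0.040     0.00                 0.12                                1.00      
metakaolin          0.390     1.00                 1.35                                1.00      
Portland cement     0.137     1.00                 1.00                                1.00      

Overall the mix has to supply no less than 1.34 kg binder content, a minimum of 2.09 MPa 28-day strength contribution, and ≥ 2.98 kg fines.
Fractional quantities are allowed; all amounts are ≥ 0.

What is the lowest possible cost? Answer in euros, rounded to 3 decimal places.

Let x1 = kg of river sand, x2 = kg of limestone filler, x3 = kg of metakaolin, x4 = kg of Portland cement.
Minimise 0.017x1 + 0.04x2 + 0.39x3 + 0.137x4 s.t.:
  1x3 + 1x4 ≥ 1.34   (binder content)
  0.02x1 + 0.12x2 + 1.35x3 + 1x4 ≥ 2.09   (28-day strength contribution)
  0.03x1 + 1x2 + 1x3 + 1x4 ≥ 2.98   (fines)
  x1, x2, x3, x4 ≥ 0.
The optimal basis is {limestone filler, Portland cement}; river sand, metakaolin drop out. The 28-day strength contribution and fines requirements are met with equality.
Solving gives x2 = 1.011, x4 = 1.969.
Hence cost = 0.04·1.011 + 0.137·1.969 = €0.31019.

€0.310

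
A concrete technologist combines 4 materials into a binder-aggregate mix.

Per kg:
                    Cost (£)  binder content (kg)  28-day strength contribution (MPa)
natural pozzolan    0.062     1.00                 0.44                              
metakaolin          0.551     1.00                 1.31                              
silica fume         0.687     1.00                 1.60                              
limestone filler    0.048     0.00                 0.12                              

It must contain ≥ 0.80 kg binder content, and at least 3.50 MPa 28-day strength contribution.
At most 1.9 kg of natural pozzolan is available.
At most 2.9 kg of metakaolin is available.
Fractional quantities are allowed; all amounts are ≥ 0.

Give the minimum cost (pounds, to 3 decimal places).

Let x1 = kg of natural pozzolan, x2 = kg of metakaolin, x3 = kg of silica fume, x4 = kg of limestone filler.
Minimise 0.062x1 + 0.551x2 + 0.687x3 + 0.048x4 subject to:
  1x1 + 1x2 + 1x3 ≥ 0.8   (binder content)
  0.44x1 + 1.31x2 + 1.6x3 + 0.12x4 ≥ 3.5   (28-day strength contribution)
  x1 ≤ 1.9
  x2 ≤ 2.9
  x1, x2, x3, x4 ≥ 0.
At the optimum only natural pozzolan, limestone filler are positive (metakaolin, silica fume = 0). There the 28-day strength contribution and the natural pozzolan cap constraints are tight.
Solving gives x1 = 1.9, x4 = 22.2.
Cost = 0.062·1.9 + 0.048·22.2 = 1.18340.

£1.183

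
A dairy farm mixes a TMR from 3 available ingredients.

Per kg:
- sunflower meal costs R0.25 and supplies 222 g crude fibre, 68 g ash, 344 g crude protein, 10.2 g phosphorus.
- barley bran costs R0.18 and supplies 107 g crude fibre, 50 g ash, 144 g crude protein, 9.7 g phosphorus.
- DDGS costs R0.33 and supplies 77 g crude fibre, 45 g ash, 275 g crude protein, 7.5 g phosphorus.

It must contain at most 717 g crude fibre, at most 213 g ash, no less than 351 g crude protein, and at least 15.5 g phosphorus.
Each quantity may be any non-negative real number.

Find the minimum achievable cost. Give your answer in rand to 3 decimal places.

R0.326

Treat it as an LP. Let x1 = kg of sunflower meal, x2 = kg of barley bran, x3 = kg of DDGS.
Minimize 0.25x1 + 0.18x2 + 0.33x3 subject to:
  222x1 + 107x2 + 77x3 ≤ 717   (crude fibre)
  68x1 + 50x2 + 45x3 ≤ 213   (ash)
  344x1 + 144x2 + 275x3 ≥ 351   (crude protein)
  10.2x1 + 9.7x2 + 7.5x3 ≥ 15.5   (phosphorus)
  x1, x2, x3 ≥ 0.
The cheapest feasible vertex uses only sunflower meal, barley bran; DDGS is not used. The crude protein and phosphorus requirements are met with equality.
That vertex is x1 = 0.6278, x2 = 0.9378.
Cost = 0.25·0.6278 + 0.18·0.9378 = 0.32575.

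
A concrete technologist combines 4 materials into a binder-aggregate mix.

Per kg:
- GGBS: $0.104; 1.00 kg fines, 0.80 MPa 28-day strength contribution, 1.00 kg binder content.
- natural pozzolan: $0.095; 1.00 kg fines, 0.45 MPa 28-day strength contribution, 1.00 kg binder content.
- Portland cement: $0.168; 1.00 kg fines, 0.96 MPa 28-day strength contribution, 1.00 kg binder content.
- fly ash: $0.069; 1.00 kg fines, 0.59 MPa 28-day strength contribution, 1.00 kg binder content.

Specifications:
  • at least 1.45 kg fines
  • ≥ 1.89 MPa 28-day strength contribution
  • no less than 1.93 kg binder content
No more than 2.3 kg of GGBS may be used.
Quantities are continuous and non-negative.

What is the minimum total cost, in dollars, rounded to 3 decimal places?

Set it up as a linear program. Let x1 = kg of GGBS, x2 = kg of natural pozzolan, x3 = kg of Portland cement, x4 = kg of fly ash.
min 0.104x1 + 0.095x2 + 0.168x3 + 0.069x4 s.t.:
  1x1 + 1x2 + 1x3 + 1x4 ≥ 1.45   (fines)
  0.8x1 + 0.45x2 + 0.96x3 + 0.59x4 ≥ 1.89   (28-day strength contribution)
  1x1 + 1x2 + 1x3 + 1x4 ≥ 1.93   (binder content)
  x1 ≤ 2.3
  x1, x2, x3, x4 ≥ 0.
At the optimum only fly ash is positive (GGBS, natural pozzolan, Portland cement = 0). Binding constraint: 28-day strength contribution.
That vertex is x4 = 3.203.
Hence cost = 0.069·3.203 = $0.22101.

$0.221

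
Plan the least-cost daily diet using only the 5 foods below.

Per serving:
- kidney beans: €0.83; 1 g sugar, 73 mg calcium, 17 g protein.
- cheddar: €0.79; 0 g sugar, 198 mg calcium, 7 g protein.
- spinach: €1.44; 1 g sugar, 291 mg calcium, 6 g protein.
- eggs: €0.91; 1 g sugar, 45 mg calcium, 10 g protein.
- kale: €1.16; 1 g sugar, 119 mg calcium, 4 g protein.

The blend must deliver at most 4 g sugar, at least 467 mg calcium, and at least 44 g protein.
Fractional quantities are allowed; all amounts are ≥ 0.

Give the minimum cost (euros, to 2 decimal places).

This is a linear program. Let x1 = servings of kidney beans, x2 = servings of cheddar, x3 = servings of spinach, x4 = servings of eggs, x5 = servings of kale.
Minimise 0.83x1 + 0.79x2 + 1.44x3 + 0.91x4 + 1.16x5 with:
  1x1 + 1x3 + 1x4 + 1x5 ≤ 4   (sugar)
  73x1 + 198x2 + 291x3 + 45x4 + 119x5 ≥ 467   (calcium)
  17x1 + 7x2 + 6x3 + 10x4 + 4x5 ≥ 44   (protein)
  x1, x2, x3, x4, x5 ≥ 0.
The optimal basis is {kidney beans, cheddar}; spinach, eggs, kale drop out. The calcium and protein requirements are met with equality.
Optimal quantities: kidney beans = 1.906 servings, cheddar = 1.656 servings.
Cost = 0.83·1.906 + 0.79·1.656 = 2.8902.

€2.89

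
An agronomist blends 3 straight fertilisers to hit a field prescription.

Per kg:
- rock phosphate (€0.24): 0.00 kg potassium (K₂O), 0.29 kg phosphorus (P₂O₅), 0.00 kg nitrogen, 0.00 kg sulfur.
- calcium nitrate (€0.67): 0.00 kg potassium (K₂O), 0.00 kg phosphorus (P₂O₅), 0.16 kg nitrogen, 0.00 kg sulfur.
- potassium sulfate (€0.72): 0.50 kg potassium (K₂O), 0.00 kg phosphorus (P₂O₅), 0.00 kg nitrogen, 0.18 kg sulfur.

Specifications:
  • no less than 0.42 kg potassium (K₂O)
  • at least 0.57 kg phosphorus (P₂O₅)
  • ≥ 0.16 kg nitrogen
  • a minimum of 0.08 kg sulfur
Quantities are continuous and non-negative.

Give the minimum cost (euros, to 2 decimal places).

Let x1 = kg of rock phosphate, x2 = kg of calcium nitrate, x3 = kg of potassium sulfate.
Minimize 0.24x1 + 0.67x2 + 0.72x3 with:
  0.5x3 ≥ 0.42   (potassium (K₂O))
  0.29x1 ≥ 0.57   (phosphorus (P₂O₅))
  0.16x2 ≥ 0.16   (nitrogen)
  0.18x3 ≥ 0.08   (sulfur)
  x1, x2, x3 ≥ 0.
The optimal mix uses every input. There the potassium (K₂O), phosphorus (P₂O₅), nitrogen constraints are tight.
So rock phosphate = 1.966 kg, calcium nitrate = 1 kg, potassium sulfate = 0.84 kg.
Hence cost = 0.24·1.966 + 0.67·1 + 0.72·0.84 = €1.7466.

€1.75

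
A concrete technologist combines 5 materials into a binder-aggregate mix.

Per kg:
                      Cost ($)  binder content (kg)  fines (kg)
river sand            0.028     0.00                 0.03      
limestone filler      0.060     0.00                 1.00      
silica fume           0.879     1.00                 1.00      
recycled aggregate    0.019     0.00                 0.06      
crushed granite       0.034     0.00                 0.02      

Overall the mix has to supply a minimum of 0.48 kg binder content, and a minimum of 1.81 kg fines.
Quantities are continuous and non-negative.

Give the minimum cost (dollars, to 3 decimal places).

$0.502

Let x1 = kg of river sand, x2 = kg of limestone filler, x3 = kg of silica fume, x4 = kg of recycled aggregate, x5 = kg of crushed granite.
Minimize 0.028x1 + 0.06x2 + 0.879x3 + 0.019x4 + 0.034x5 subject to:
  1x3 ≥ 0.48   (binder content)
  0.03x1 + 1x2 + 1x3 + 0.06x4 + 0.02x5 ≥ 1.81   (fines)
  x1, x2, x3, x4, x5 ≥ 0.
At the optimum only limestone filler, silica fume are positive (river sand, recycled aggregate, crushed granite = 0). There the binder content and fines constraints are tight.
So limestone filler = 1.33 kg, silica fume = 0.48 kg.
Hence cost = 0.06·1.33 + 0.879·0.48 = $0.50172.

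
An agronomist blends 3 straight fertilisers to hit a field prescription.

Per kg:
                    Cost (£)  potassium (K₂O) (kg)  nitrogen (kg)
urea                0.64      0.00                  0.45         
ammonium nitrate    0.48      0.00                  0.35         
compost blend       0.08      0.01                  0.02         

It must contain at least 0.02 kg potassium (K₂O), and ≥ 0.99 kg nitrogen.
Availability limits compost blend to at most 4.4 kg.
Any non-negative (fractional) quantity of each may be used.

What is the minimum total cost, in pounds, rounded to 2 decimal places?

£1.46

Let x1 = kg of urea, x2 = kg of ammonium nitrate, x3 = kg of compost blend.
Minimise 0.64x1 + 0.48x2 + 0.08x3 s.t.:
  0.01x3 ≥ 0.02   (potassium (K₂O))
  0.45x1 + 0.35x2 + 0.02x3 ≥ 0.99   (nitrogen)
  x3 ≤ 4.4
  x1, x2, x3 ≥ 0.
At the optimum only ammonium nitrate, compost blend are positive (urea = 0). There the potassium (K₂O) and nitrogen constraints are tight.
Optimal quantities: ammonium nitrate = 2.714 kg, compost blend = 2 kg.
Total cost: 0.48·2.714 + 0.08·2 = 1.4627.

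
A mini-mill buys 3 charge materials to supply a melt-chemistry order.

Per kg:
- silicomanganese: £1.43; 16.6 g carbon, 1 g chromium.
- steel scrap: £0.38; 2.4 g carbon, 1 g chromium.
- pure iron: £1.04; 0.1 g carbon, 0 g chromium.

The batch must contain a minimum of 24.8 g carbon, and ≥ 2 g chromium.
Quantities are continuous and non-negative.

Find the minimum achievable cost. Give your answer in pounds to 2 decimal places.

Treat it as an LP. Let x1 = kg of silicomanganese, x2 = kg of steel scrap, x3 = kg of pure iron.
Minimize 1.43x1 + 0.38x2 + 1.04x3 with:
  16.6x1 + 2.4x2 + 0.1x3 ≥ 24.8   (carbon)
  1x1 + 1x2 ≥ 2   (chromium)
  x1, x2, x3 ≥ 0.
The cheapest feasible vertex uses only silicomanganese, steel scrap; pure iron is not used. The carbon and chromium requirements are met with equality.
So silicomanganese = 1.408 kg, steel scrap = 0.5915 kg.
Objective = 1.43·1.408 + 0.38·0.5915 = 2.2382.

£2.24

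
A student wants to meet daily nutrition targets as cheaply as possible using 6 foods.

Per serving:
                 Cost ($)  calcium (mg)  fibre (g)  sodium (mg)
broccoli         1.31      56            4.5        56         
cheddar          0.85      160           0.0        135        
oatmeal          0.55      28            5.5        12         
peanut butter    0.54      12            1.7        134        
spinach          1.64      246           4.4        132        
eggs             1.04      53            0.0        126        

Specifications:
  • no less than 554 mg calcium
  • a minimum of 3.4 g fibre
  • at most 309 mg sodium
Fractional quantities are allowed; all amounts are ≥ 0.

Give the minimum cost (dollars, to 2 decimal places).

This is a linear program. Let x1 = servings of broccoli, x2 = servings of cheddar, x3 = servings of oatmeal, x4 = servings of peanut butter, x5 = servings of spinach, x6 = servings of eggs.
Minimize 1.31x1 + 0.85x2 + 0.55x3 + 0.54x4 + 1.64x5 + 1.04x6 subject to:
  56x1 + 160x2 + 28x3 + 12x4 + 246x5 + 53x6 ≥ 554   (calcium)
  4.5x1 + 5.5x3 + 1.7x4 + 4.4x5 ≥ 3.4   (fibre)
  56x1 + 135x2 + 12x3 + 134x4 + 132x5 + 126x6 ≤ 309   (sodium)
  x1, x2, x3, x4, x5, x6 ≥ 0.
The cheapest feasible vertex uses only cheddar, spinach; broccoli, oatmeal, peanut butter, eggs are not used. The calcium and sodium requirements are met with equality.
So cheddar = 0.2387 servings, spinach = 2.097 servings.
Objective = 0.85·0.2387 + 1.64·2.097 = 3.6420.

$3.64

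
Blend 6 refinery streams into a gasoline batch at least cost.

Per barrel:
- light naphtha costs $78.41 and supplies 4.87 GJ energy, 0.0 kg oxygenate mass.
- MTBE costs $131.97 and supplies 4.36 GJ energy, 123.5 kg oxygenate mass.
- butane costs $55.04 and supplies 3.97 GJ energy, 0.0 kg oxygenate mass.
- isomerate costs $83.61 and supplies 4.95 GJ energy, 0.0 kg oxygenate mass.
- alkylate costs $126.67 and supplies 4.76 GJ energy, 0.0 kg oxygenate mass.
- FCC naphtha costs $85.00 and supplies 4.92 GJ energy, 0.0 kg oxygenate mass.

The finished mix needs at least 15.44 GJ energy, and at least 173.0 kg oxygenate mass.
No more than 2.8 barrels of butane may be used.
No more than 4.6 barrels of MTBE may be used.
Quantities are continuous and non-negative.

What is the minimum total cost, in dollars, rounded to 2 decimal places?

$314.25

Treat it as an LP. Let x1 = barrels of light naphtha, x2 = barrels of MTBE, x3 = barrels of butane, x4 = barrels of isomerate, x5 = barrels of alkylate, x6 = barrels of FCC naphtha.
min 78.41x1 + 131.97x2 + 55.04x3 + 83.61x4 + 126.67x5 + 85x6 s.t.:
  4.87x1 + 4.36x2 + 3.97x3 + 4.95x4 + 4.76x5 + 4.92x6 ≥ 15.44   (energy)
  123.5x2 ≥ 173   (oxygenate mass)
  x3 ≤ 2.8
  x2 ≤ 4.6
  x1, x2, x3, x4, x5, x6 ≥ 0.
The minimum-cost mix takes nothing from light naphtha, isomerate, alkylate, FCC naphtha — only MTBE, butane. Binding constraints: energy and oxygenate mass.
Solving gives x2 = 1.4008, x3 = 2.3507.
Total cost: 131.97·1.4008 + 55.04·2.3507 = 314.2461.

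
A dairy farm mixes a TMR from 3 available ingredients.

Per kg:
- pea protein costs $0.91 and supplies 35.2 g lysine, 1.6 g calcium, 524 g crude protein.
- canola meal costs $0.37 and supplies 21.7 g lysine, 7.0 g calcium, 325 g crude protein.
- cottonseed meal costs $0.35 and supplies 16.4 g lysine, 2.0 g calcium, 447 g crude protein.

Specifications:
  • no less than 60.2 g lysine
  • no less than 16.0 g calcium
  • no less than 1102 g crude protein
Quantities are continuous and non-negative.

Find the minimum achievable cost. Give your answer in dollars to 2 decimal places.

Let x1 = kg of pea protein, x2 = kg of canola meal, x3 = kg of cottonseed meal.
min 0.91x1 + 0.37x2 + 0.35x3 subject to:
  35.2x1 + 21.7x2 + 16.4x3 ≥ 60.2   (lysine)
  1.6x1 + 7x2 + 2x3 ≥ 16   (calcium)
  524x1 + 325x2 + 447x3 ≥ 1102   (crude protein)
  x1, x2, x3 ≥ 0.
The optimal basis is {canola meal, cottonseed meal}; pea protein drops out. There the lysine and crude protein constraints are tight.
Optimal quantities: canola meal = 2.022 kg, cottonseed meal = 0.9951 kg.
Objective = 0.37·2.022 + 0.35·0.9951 = 1.0964.

$1.10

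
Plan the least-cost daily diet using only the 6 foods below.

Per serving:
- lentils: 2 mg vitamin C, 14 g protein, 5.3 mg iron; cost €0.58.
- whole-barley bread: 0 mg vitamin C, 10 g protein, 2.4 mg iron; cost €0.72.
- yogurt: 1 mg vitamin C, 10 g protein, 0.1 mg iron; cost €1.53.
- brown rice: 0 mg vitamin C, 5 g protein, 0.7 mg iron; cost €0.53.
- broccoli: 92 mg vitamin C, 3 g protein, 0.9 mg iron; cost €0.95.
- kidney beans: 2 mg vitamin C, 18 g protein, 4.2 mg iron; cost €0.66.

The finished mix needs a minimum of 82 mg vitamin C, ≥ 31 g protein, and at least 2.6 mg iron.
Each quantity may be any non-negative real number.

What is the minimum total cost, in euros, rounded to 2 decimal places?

Treat it as an LP. Let x1 = servings of lentils, x2 = servings of whole-barley bread, x3 = servings of yogurt, x4 = servings of brown rice, x5 = servings of broccoli, x6 = servings of kidney beans.
Minimize 0.58x1 + 0.72x2 + 1.53x3 + 0.53x4 + 0.95x5 + 0.66x6 with:
  2x1 + 1x3 + 92x5 + 2x6 ≥ 82   (vitamin C)
  14x1 + 10x2 + 10x3 + 5x4 + 3x5 + 18x6 ≥ 31   (protein)
  5.3x1 + 2.4x2 + 0.1x3 + 0.7x4 + 0.9x5 + 4.2x6 ≥ 2.6   (iron)
  x1, x2, x3, x4, x5, x6 ≥ 0.
At the optimum only broccoli, kidney beans are positive (lentils, whole-barley bread, yogurt, brown rice = 0). The vitamin C and protein requirements are met with equality.
That vertex is x5 = 0.857, x6 = 1.579.
Total cost: 0.95·0.857 + 0.66·1.579 = 1.8563.

€1.86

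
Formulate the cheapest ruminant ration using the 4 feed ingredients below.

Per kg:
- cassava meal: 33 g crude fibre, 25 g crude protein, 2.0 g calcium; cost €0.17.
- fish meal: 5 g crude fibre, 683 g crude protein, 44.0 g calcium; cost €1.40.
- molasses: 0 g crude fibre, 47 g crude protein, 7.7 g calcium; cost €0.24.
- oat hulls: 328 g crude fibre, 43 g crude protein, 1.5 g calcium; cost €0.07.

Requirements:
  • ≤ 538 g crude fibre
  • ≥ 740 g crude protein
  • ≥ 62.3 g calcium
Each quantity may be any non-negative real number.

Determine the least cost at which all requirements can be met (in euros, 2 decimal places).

€1.97

Let x1 = kg of cassava meal, x2 = kg of fish meal, x3 = kg of molasses, x4 = kg of oat hulls.
Minimize 0.17x1 + 1.4x2 + 0.24x3 + 0.07x4 s.t.:
  33x1 + 5x2 + 328x4 ≤ 538   (crude fibre)
  25x1 + 683x2 + 47x3 + 43x4 ≥ 740   (crude protein)
  2x1 + 44x2 + 7.7x3 + 1.5x4 ≥ 62.3   (calcium)
  x1, x2, x3, x4 ≥ 0.
The optimal basis is {fish meal, molasses}; cassava meal, oat hulls drop out. Binding constraints: crude protein and calcium.
Solving gives x2 = 0.868, x3 = 3.131.
Total cost: 1.4·0.868 + 0.24·3.131 = 1.9666.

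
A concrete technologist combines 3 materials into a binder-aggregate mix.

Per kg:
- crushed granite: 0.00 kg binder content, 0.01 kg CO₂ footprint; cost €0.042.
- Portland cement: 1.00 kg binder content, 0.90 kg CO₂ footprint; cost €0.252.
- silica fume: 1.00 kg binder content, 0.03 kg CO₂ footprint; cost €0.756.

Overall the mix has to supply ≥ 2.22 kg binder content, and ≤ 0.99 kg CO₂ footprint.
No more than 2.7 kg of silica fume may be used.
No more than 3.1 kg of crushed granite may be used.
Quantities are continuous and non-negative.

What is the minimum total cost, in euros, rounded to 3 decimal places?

€1.143

This is a linear program. Let x1 = kg of crushed granite, x2 = kg of Portland cement, x3 = kg of silica fume.
min 0.042x1 + 0.252x2 + 0.756x3 subject to:
  1x2 + 1x3 ≥ 2.22   (binder content)
  0.01x1 + 0.9x2 + 0.03x3 ≤ 0.99   (CO₂ footprint)
  x3 ≤ 2.7
  x1 ≤ 3.1
  x1, x2, x3 ≥ 0.
The optimal basis is {Portland cement, silica fume}; crushed granite drops out. The binder content and CO₂ footprint requirements are met with equality.
So Portland cement = 1.0614 kg, silica fume = 1.1586 kg.
Total cost: 0.252·1.0614 + 0.756·1.1586 = 1.14337.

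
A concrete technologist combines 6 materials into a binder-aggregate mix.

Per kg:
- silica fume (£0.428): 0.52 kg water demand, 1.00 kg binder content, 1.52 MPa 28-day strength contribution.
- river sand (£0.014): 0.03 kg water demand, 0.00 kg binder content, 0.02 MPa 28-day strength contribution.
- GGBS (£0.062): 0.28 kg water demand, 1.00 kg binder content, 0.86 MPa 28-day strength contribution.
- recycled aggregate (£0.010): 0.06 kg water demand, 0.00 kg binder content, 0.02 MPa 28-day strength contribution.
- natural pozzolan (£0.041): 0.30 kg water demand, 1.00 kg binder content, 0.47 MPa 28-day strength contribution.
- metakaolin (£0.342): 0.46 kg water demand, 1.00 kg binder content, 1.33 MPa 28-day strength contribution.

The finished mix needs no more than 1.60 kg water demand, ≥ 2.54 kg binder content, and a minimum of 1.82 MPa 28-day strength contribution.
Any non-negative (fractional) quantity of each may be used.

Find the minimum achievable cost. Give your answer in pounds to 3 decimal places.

£0.138

This is a linear program. Let x1 = kg of silica fume, x2 = kg of river sand, x3 = kg of GGBS, x4 = kg of recycled aggregate, x5 = kg of natural pozzolan, x6 = kg of metakaolin.
min 0.428x1 + 0.014x2 + 0.062x3 + 0.01x4 + 0.041x5 + 0.342x6 s.t.:
  0.52x1 + 0.03x2 + 0.28x3 + 0.06x4 + 0.3x5 + 0.46x6 ≤ 1.6   (water demand)
  1x1 + 1x3 + 1x5 + 1x6 ≥ 2.54   (binder content)
  1.52x1 + 0.02x2 + 0.86x3 + 0.02x4 + 0.47x5 + 1.33x6 ≥ 1.82   (28-day strength contribution)
  x1, x2, x3, x4, x5, x6 ≥ 0.
At the optimum only GGBS, natural pozzolan are positive (silica fume, river sand, recycled aggregate, metakaolin = 0). Binding constraints: binder content and 28-day strength contribution.
Optimal quantities: GGBS = 1.606 kg, natural pozzolan = 0.9344 kg.
Objective = 0.062·1.606 + 0.041·0.9344 = 0.13788.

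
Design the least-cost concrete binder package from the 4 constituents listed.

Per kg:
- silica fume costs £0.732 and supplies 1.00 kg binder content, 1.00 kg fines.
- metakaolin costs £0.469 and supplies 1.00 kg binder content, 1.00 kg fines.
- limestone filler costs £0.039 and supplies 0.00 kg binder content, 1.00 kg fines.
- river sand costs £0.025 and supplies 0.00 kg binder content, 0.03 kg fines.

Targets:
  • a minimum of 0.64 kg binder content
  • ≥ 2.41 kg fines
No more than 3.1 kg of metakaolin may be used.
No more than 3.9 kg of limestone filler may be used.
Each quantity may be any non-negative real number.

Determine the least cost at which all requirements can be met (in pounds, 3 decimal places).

This is a linear program. Let x1 = kg of silica fume, x2 = kg of metakaolin, x3 = kg of limestone filler, x4 = kg of river sand.
min 0.732x1 + 0.469x2 + 0.039x3 + 0.025x4 with:
  1x1 + 1x2 ≥ 0.64   (binder content)
  1x1 + 1x2 + 1x3 + 0.03x4 ≥ 2.41   (fines)
  x2 ≤ 3.1
  x3 ≤ 3.9
  x1, x2, x3, x4 ≥ 0.
The cheapest feasible vertex uses only metakaolin, limestone filler; silica fume, river sand are not used. Binding constraints: binder content and fines.
Optimal quantities: metakaolin = 0.64 kg, limestone filler = 1.77 kg.
Objective = 0.469·0.64 + 0.039·1.77 = 0.36919.

£0.369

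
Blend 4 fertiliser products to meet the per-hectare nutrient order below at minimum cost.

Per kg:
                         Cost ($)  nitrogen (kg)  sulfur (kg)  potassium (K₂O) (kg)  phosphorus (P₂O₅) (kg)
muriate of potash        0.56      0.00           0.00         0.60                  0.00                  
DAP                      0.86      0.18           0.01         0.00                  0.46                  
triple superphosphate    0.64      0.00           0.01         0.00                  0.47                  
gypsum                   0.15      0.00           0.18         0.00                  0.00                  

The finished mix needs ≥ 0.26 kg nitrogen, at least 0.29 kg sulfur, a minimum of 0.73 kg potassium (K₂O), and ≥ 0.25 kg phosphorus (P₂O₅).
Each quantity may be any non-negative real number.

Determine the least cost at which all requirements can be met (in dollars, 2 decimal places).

This is a linear program. Let x1 = kg of muriate of potash, x2 = kg of DAP, x3 = kg of triple superphosphate, x4 = kg of gypsum.
Minimise 0.56x1 + 0.86x2 + 0.64x3 + 0.15x4 subject to:
  0.18x2 ≥ 0.26   (nitrogen)
  0.01x2 + 0.01x3 + 0.18x4 ≥ 0.29   (sulfur)
  0.6x1 ≥ 0.73   (potassium (K₂O))
  0.46x2 + 0.47x3 ≥ 0.25   (phosphorus (P₂O₅))
  x1, x2, x3, x4 ≥ 0.
The optimal basis is {muriate of potash, DAP, gypsum}; triple superphosphate drops out. The nitrogen, sulfur, potassium (K₂O) requirements are met with equality.
Solving gives x1 = 1.217, x2 = 1.444, x4 = 1.531.
Cost = 0.56·1.217 + 0.86·1.444 + 0.15·1.531 = 2.1530.

$2.15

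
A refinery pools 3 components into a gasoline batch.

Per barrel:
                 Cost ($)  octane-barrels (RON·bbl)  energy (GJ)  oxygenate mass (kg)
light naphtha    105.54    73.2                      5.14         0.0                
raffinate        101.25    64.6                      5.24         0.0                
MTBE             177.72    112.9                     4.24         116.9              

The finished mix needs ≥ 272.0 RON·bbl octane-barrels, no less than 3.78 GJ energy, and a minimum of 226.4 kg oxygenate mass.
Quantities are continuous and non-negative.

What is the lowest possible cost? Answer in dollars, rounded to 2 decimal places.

This is a linear program. Let x1 = barrels of light naphtha, x2 = barrels of raffinate, x3 = barrels of MTBE.
Minimize 105.54x1 + 101.25x2 + 177.72x3 s.t.:
  73.2x1 + 64.6x2 + 112.9x3 ≥ 272   (octane-barrels)
  5.14x1 + 5.24x2 + 4.24x3 ≥ 3.78   (energy)
  116.9x3 ≥ 226.4   (oxygenate mass)
  x1, x2, x3 ≥ 0.
The cheapest feasible vertex uses only light naphtha, MTBE; raffinate is not used. Binding constraints: octane-barrels and oxygenate mass.
Solving gives x1 = 0.72878, x3 = 1.9367.
Objective = 105.54·0.72878 + 177.72·1.9367 = 421.1058.

$421.11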